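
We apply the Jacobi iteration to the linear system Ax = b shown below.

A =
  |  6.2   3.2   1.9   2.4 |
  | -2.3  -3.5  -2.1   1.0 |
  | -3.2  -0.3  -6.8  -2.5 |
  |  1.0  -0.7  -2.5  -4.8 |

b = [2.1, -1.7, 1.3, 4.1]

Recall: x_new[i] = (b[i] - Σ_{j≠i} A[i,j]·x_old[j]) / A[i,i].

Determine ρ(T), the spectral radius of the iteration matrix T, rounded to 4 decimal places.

0.9107

Split A = D + L + U, D = diag(6.2, -3.5, -6.8, -4.8).
Jacobi T = -D⁻¹(L+U): T[0,2] = -(1.9)/(6.2) = -0.3065; T[0,0] = 0.
  T[0,:] = [+0.0000  -0.5161  -0.3065  -0.3871]
  T[1,:] = [-0.6571  +0.0000  -0.6000  +0.2857]
  T[2,:] = [-0.4706  -0.0441  +0.0000  -0.3676]
  T[3,:] = [+0.2083  -0.1458  -0.5208  +0.0000]
eigenvalue magnitudes: 0.9107, 0.6834, 0.6834, 0.1958.
ρ(T) = max|λ| = 0.9107; 0.9107 < 1 ⇒ converges.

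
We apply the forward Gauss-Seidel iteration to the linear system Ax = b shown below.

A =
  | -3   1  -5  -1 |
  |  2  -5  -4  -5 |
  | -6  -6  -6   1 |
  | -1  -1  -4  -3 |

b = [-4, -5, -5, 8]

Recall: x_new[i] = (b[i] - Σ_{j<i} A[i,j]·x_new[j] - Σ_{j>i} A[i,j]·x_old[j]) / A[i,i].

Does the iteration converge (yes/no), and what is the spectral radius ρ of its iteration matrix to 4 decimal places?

no, ρ = 1.6654

A = D + L + U where D = diag(-3, -5, -6, -3).
Gauss-Seidel: T = -(D+L)⁻¹U, row 0 first, T[0,2] = -(-5)/(-3) = -1.6667; later rows by forward substitution.
  T[0,:] = [+0.0000 +0.3333 -1.6667 -0.3333]
  T[1,:] = [+0.0000 +0.1333 -1.4667 -1.1333]
  T[2,:] = [+0.0000 -0.4667 +3.1333 +1.6333]
  T[3,:] = [+0.0000 +0.4667 -3.1333 -1.6889]
|λ(T)| sorted: 1.6654, 0.0943, 0.0943, 0.0000.
spectral radius ρ = 1.6654; 1.6654 > 1 ⇒ diverges.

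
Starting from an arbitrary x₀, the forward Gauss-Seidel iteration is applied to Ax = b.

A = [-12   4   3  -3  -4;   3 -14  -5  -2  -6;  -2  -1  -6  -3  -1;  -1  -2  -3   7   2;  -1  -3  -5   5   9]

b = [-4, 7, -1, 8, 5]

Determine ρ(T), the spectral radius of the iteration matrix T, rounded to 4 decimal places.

Write A = D+L+U with D = diag(-12, -14, -6, 7, 9).
T_GS = -(D+L)⁻¹U: row 0 first, T[0,2] = -(3)/(-12) = +0.2500; later rows by forward substitution.
  T[0,:] = [+0.0000 +0.3333 +0.2500 -0.2500 -0.3333]
  T[1,:] = [+0.0000 +0.0714 -0.3036 -0.1964 -0.5000]
  T[2,:] = [+0.0000 -0.1230 -0.0327 -0.3839 +0.0278]
  T[3,:] = [+0.0000 +0.0153 -0.0651 -0.2564 -0.4643]
  T[4,:] = [+0.0000 -0.0160 -0.0555 -0.1641 +0.0697]
|eigenvalues of T|: 0.5078, 0.2390, 0.1990, 0.0782, 0.0000.
ρ(T) = max|λ| = 0.5078; 0.5078 < 1, so it converges for any x₀.

0.5078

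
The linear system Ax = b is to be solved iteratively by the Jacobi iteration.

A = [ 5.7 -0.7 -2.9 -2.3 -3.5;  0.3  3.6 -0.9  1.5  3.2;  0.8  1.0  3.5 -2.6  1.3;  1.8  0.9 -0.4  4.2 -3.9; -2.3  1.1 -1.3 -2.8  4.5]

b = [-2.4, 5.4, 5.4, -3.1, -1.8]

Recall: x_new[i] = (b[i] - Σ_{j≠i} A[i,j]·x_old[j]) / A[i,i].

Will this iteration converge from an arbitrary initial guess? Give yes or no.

Let D = diag(5.7, 3.6, 3.5, 4.2, 4.5); L, U the strict triangles.
Jacobi: T = -D⁻¹(L+U), T[1,3] = -(1.5)/(3.6) = -0.4167; T[1,1] = 0.
  T[0,:] = [+0.0000  +0.1228  +0.5088  +0.4035  +0.6140]
  T[1,:] = [-0.0833  +0.0000  +0.2500  -0.4167  -0.8889]
  T[2,:] = [-0.2286  -0.2857  +0.0000  +0.7429  -0.3714]
  T[3,:] = [-0.4286  -0.2143  +0.0952  +0.0000  +0.9286]
  T[4,:] = [+0.5111  -0.2444  +0.2889  +0.6222  +0.0000]
eigenvalue magnitudes: 1.1643, 0.9034, 0.6473, 0.6473, 0.4573.
spectral radius ρ = 1.1643; 1.1643 > 1, so it fails to converge.

no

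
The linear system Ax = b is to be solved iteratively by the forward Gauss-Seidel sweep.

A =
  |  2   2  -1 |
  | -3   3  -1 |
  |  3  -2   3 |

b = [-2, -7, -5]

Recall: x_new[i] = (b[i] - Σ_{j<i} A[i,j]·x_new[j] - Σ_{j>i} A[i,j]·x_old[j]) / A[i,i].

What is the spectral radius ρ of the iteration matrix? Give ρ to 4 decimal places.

1.2181

A = D + L + U where D = diag(2, 3, 3).
T_GS = -(D+L)⁻¹U: row 0 first, T[0,1] = -(2)/(2) = -1.0000; later rows by forward substitution.
  T[0,:] = [+0.0000, -1.0000, +0.5000]
  T[1,:] = [+0.0000, -1.0000, +0.8333]
  T[2,:] = [+0.0000, +0.3333, +0.0556]
|λ(T)| sorted: 1.2181, 0.2737, 0.0000.
ρ = 1.2181; 1.2181 > 1: divergent.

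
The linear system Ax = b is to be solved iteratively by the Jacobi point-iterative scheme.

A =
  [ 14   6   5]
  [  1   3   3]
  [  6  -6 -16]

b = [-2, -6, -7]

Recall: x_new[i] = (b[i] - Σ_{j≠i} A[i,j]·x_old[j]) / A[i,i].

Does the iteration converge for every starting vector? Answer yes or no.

yes

Split A = D + L + U, D = diag(14, 3, -16).
T_J = -D⁻¹(L+U): T[2,0] = -(6)/(-16) = +0.3750; T[2,2] = 0.
  T[0,:] = [+0.0000  -0.4286  -0.3571]
  T[1,:] = [-0.3333  +0.0000  -1.0000]
  T[2,:] = [+0.3750  -0.3750  +0.0000]
|λ(T)| sorted: 0.7360, 0.3971, 0.3971.
ρ(T) = max|λ| = 0.7360; 0.7360 < 1, so it converges for any x₀.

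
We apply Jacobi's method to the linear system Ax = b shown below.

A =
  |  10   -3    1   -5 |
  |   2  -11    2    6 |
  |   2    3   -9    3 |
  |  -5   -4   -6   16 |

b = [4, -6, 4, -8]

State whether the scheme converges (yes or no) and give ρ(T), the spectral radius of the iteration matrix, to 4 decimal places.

Split A = D + L + U, D = diag(10, -11, -9, 16).
Jacobi: T = -D⁻¹(L+U), T[2,1] = -(3)/(-9) = +0.3333; T[2,2] = 0.
  T[0,:] = [+0.0000, +0.3000, -0.1000, +0.5000]
  T[1,:] = [+0.1818, +0.0000, +0.1818, +0.5455]
  T[2,:] = [+0.2222, +0.3333, +0.0000, +0.3333]
  T[3,:] = [+0.3125, +0.2500, +0.3750, +0.0000]
moduli |λ_i(T)| = 0.8687, 0.4017, 0.4017, 0.1090.
spectral radius ρ = 0.8687; 0.8687 < 1, so it converges for any x₀.

yes, ρ = 0.8687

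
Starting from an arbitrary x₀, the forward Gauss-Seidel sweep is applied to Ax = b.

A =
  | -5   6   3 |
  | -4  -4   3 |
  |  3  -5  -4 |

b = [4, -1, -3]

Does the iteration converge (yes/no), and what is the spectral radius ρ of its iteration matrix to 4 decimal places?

no, ρ = 1.4146

Write A = D+L+U with D = diag(-5, -4, -4).
GS T = -(D+L)⁻¹U: row 0 first, T[0,1] = -(6)/(-5) = +1.2000; later rows by forward substitution.
  T[0,:] = [+0.0000 +1.2000 +0.6000]
  T[1,:] = [+0.0000 -1.2000 +0.1500]
  T[2,:] = [+0.0000 +2.4000 +0.2625]
|roots of det(T-λI)|: 1.4146, 0.4771, 0.0000.
ρ = 1.4146; 1.4146 > 1: divergent.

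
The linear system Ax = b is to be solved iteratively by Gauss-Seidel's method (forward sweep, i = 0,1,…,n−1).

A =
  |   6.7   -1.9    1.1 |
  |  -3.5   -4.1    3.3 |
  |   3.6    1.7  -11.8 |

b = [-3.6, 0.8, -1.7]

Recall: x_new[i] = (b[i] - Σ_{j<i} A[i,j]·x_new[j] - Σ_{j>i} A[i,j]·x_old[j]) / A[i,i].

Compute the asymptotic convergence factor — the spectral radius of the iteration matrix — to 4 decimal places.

0.3532

Split A = D + L + U, D = diag(6.7, -4.1, -11.8).
Gauss-Seidel: T = -(D+L)⁻¹U, row 0 first, T[0,2] = -(1.1)/(6.7) = -0.1642; later rows by forward substitution.
  T[0,:] = [+0.0000, +0.2836, -0.1642]
  T[1,:] = [+0.0000, -0.2421, +0.9450]
  T[2,:] = [+0.0000, +0.0516, +0.0861]
|eigenvalues of T|: 0.3532, 0.1972, 0.0000.
spectral radius ρ = 0.3532; 0.3532 < 1, so it converges for any x₀.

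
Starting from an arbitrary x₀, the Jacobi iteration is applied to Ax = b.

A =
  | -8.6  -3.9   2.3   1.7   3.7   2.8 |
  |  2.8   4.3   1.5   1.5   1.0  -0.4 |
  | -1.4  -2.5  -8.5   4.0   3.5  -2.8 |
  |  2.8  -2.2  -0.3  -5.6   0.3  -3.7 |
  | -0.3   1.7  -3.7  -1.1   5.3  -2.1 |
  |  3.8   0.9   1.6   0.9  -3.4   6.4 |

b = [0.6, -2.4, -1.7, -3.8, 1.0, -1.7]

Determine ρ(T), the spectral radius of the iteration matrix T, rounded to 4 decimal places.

A = D + L + U where D = diag(-8.6, 4.3, -8.5, -5.6, 5.3, 6.4).
Jacobi T = -D⁻¹(L+U): T[3,4] = -(0.3)/(-5.6) = +0.0536; T[3,3] = 0.
  T[0,:] = [+0.0000  -0.4535  +0.2674  +0.1977  +0.4302  +0.3256]
  T[1,:] = [-0.6512  +0.0000  -0.3488  -0.3488  -0.2326  +0.0930]
  T[2,:] = [-0.1647  -0.2941  +0.0000  +0.4706  +0.4118  -0.3294]
  T[3,:] = [+0.5000  -0.3929  -0.0536  +0.0000  +0.0536  -0.6607]
  T[4,:] = [+0.0566  -0.3208  +0.6981  +0.2075  +0.0000  +0.3962]
  T[5,:] = [-0.5938  -0.1406  -0.2500  -0.1406  +0.5312  +0.0000]
eigenvalue magnitudes: 1.2509, 0.7425, 0.4620, 0.4620, 0.4598, 0.4598.
ρ = 1.2509; 1.2509 > 1: divergent.

1.2509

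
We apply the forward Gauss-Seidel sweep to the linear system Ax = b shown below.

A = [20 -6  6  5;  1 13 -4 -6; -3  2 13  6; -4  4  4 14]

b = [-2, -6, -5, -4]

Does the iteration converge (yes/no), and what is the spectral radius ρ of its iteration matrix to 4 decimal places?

Diagonal D = diag(20, 13, 13, 14); L, U strict lower/upper.
GS T = -(D+L)⁻¹U: row 0 first, T[0,2] = -(6)/(20) = -0.3000; later rows by forward substitution.
  T[0,:] = [+0.0000 +0.3000 -0.3000 -0.2500]
  T[1,:] = [+0.0000 -0.0231 +0.3308 +0.4808]
  T[2,:] = [+0.0000 +0.0728 -0.1201 -0.5932]
  T[3,:] = [+0.0000 +0.0715 -0.1459 -0.0393]
moduli |λ_i(T)| = 0.5025, 0.1972, 0.1228, 0.0000.
spectral radius ρ = 0.5025; 0.5025 < 1 ⇒ converges.

yes, ρ = 0.5025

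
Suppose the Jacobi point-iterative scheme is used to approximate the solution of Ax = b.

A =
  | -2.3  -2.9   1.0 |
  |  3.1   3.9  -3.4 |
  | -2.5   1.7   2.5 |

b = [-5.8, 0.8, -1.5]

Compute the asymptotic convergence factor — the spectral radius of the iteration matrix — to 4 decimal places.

1.2412

A = D + L + U where D = diag(-2.3, 3.9, 2.5).
Jacobi T = -D⁻¹(L+U): T[1,2] = -(-3.4)/(3.9) = +0.8718; T[1,1] = 0.
  T[0,:] = [+0.0000  -1.2609  +0.4348]
  T[1,:] = [-0.7949  +0.0000  +0.8718]
  T[2,:] = [+1.0000  -0.6800  +0.0000]
|eigenvalues of T|: 1.2412, 0.8344, 0.8344.
spectral radius ρ = 1.2412; 1.2412 > 1: divergent.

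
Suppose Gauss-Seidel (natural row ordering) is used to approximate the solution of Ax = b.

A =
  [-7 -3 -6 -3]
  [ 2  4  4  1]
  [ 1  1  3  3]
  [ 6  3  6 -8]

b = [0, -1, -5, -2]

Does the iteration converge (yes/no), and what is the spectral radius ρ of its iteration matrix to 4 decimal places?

no, ρ = 1.2491

Diagonal D = diag(-7, 4, 3, -8); L, U strict lower/upper.
Gauss-Seidel: T = -(D+L)⁻¹U, row 0 first, T[0,1] = -(-3)/(-7) = -0.4286; later rows by forward substitution.
  T[0,:] = [+0.0000, -0.4286, -0.8571, -0.4286]
  T[1,:] = [+0.0000, +0.2143, -0.5714, -0.0357]
  T[2,:] = [+0.0000, +0.0714, +0.4762, -0.8452]
  T[3,:] = [+0.0000, -0.1875, -0.5000, -0.9688]
eigenvalue magnitudes: 1.2491, 0.5073, 0.5073, 0.0000.
ρ(T) = max|λ| = 1.2491; 1.2491 > 1, so it fails to converge.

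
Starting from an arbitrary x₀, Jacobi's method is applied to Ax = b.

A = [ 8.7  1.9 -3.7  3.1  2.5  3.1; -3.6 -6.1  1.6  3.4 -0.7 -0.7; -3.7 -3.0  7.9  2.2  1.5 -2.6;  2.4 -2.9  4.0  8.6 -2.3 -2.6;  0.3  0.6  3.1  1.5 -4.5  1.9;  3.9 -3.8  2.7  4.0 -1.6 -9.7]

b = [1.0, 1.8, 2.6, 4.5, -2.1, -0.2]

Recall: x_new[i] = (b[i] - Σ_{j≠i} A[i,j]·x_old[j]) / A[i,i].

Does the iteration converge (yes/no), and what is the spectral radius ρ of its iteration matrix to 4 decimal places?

no, ρ = 1.1440

Write A = D+L+U with D = diag(8.7, -6.1, 7.9, 8.6, -4.5, -9.7).
Jacobi: T = -D⁻¹(L+U), T[1,3] = -(3.4)/(-6.1) = +0.5574; T[1,1] = 0.
  T[0,:] = [+0.0000 -0.2184 +0.4253 -0.3563 -0.2874 -0.3563]
  T[1,:] = [-0.5902 +0.0000 +0.2623 +0.5574 -0.1148 -0.1148]
  T[2,:] = [+0.4684 +0.3797 +0.0000 -0.2785 -0.1899 +0.3291]
  T[3,:] = [-0.2791 +0.3372 -0.4651 +0.0000 +0.2674 +0.3023]
  T[4,:] = [+0.0667 +0.1333 +0.6889 +0.3333 +0.0000 +0.4222]
  T[5,:] = [+0.4021 -0.3918 +0.2784 +0.4124 -0.1649 +0.0000]
|eigenvalues of T|: 1.1440, 0.5358, 0.4784, 0.4322, 0.4322, 0.2300.
ρ(T) = max|λ| = 1.1440; 1.1440 > 1, so it fails to converge.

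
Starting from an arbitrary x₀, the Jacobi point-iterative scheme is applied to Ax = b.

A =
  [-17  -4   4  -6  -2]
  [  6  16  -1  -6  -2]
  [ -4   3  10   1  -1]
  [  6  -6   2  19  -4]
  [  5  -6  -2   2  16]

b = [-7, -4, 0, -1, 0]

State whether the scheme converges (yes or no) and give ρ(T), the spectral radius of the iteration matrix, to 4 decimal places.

Write A = D+L+U with D = diag(-17, 16, 10, 19, 16).
T_J = -D⁻¹(L+U): T[1,4] = -(-2)/(16) = +0.1250; T[1,1] = 0.
  T[0,:] = [+0.0000 -0.2353 +0.2353 -0.3529 -0.1176]
  T[1,:] = [-0.3750 +0.0000 +0.0625 +0.3750 +0.1250]
  T[2,:] = [+0.4000 -0.3000 +0.0000 -0.1000 +0.1000]
  T[3,:] = [-0.3158 +0.3158 -0.1053 +0.0000 +0.2105]
  T[4,:] = [-0.3125 +0.3750 +0.1250 -0.1250 +0.0000]
|eigenvalues of T|: 0.8240, 0.3903, 0.3903, 0.2619, 0.1354.
ρ = 0.8240; 0.8240 < 1 ⇒ converges.

yes, ρ = 0.8240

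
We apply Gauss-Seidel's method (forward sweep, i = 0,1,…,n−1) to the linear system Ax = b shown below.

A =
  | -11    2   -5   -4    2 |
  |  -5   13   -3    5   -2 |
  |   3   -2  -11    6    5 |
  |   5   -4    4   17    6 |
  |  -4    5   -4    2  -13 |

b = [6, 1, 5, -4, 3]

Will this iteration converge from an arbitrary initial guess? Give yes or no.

yes

Write A = D+L+U with D = diag(-11, 13, -11, 17, -13).
T_GS = -(D+L)⁻¹U: row 0 first, T[0,3] = -(-4)/(-11) = -0.3636; later rows by forward substitution.
  T[0,:] = [+0.0000, +0.1818, -0.4545, -0.3636, +0.1818]
  T[1,:] = [+0.0000, +0.0699, +0.0559, -0.5245, +0.2238]
  T[2,:] = [+0.0000, +0.0369, -0.1341, +0.5416, +0.4634]
  T[3,:] = [+0.0000, -0.0457, +0.1784, -0.1439, -0.4628]
  T[4,:] = [+0.0000, -0.0474, +0.2301, -0.2786, -0.1837]
moduli |λ_i(T)| = 0.8455, 0.2266, 0.2266, 0.0572, 0.0000.
ρ = 0.8455; 0.8455 < 1 ⇒ converges.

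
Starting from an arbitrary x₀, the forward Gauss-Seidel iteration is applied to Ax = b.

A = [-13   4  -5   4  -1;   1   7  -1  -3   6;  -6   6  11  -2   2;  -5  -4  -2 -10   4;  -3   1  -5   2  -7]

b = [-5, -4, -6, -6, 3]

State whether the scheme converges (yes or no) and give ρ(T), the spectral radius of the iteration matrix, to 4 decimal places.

A = D + L + U where D = diag(-13, 7, 11, -10, -7).
Gauss-Seidel: T = -(D+L)⁻¹U, row 0 first, T[0,4] = -(-1)/(-13) = -0.0769; later rows by forward substitution.
  T[0,:] = [+0.0000, +0.3077, -0.3846, +0.3077, -0.0769]
  T[1,:] = [+0.0000, -0.0440, +0.1978, +0.3846, -0.8462]
  T[2,:] = [+0.0000, +0.1918, -0.3177, +0.1399, +0.2378]
  T[3,:] = [+0.0000, -0.1746, +0.1767, -0.3357, +0.7294]
  T[4,:] = [+0.0000, -0.3250, +0.4705, -0.2727, -0.0494]
|λ(T)| sorted: 0.8295, 0.2411, 0.2411, 0.0284, 0.0000.
ρ = 0.8295; 0.8295 < 1, so it converges for any x₀.

yes, ρ = 0.8295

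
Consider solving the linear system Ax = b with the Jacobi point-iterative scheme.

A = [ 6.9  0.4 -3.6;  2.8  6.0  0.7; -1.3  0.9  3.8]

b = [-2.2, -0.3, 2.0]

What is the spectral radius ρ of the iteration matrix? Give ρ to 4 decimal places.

Write A = D+L+U with D = diag(6.9, 6, 3.8).
Jacobi T = -D⁻¹(L+U): T[2,1] = -(0.9)/(3.8) = -0.2368; T[2,2] = 0.
  T[0,:] = [+0.0000  -0.0580  +0.5217]
  T[1,:] = [-0.4667  +0.0000  -0.1167]
  T[2,:] = [+0.3421  -0.2368  +0.0000]
|λ(T)| sorted: 0.5801, 0.3215, 0.3215.
spectral radius ρ = 0.5801; 0.5801 < 1, so it converges for any x₀.

0.5801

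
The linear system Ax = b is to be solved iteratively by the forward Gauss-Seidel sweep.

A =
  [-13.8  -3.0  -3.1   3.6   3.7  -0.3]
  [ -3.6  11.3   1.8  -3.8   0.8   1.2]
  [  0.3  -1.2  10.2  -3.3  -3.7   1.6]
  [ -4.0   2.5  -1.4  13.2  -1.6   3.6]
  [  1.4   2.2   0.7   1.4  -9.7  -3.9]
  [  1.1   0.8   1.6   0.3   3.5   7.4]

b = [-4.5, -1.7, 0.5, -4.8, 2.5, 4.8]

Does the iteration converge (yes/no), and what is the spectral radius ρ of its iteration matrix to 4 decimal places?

yes, ρ = 0.5306

Diagonal D = diag(-13.8, 11.3, 10.2, 13.2, -9.7, 7.4); L, U strict lower/upper.
GS T = -(D+L)⁻¹U: row 0 first, T[0,4] = -(3.7)/(-13.8) = +0.2681; later rows by forward substitution.
  T[0,:] = [+0.0000 -0.2174 -0.2246 +0.2609 +0.2681 -0.0217]
  T[1,:] = [+0.0000 -0.0693 -0.2309 +0.4194 +0.0146 -0.1131]
  T[2,:] = [+0.0000 -0.0018 -0.0206 +0.3652 +0.3566 -0.1695]
  T[3,:] = [+0.0000 -0.0529 -0.0265 +0.0384 +0.2375 -0.2759]
  T[4,:] = [+0.0000 -0.0549 -0.0901 +0.1647 +0.1020 -0.4829]
  T[5,:] = [+0.0000 +0.0683 +0.1065 -0.2425 -0.1764 +0.2917]
eigenvalue magnitudes: 0.5306, 0.1635, 0.1635, 0.0756, 0.0756, 0.0000.
spectral radius ρ = 0.5306; 0.5306 < 1: convergent.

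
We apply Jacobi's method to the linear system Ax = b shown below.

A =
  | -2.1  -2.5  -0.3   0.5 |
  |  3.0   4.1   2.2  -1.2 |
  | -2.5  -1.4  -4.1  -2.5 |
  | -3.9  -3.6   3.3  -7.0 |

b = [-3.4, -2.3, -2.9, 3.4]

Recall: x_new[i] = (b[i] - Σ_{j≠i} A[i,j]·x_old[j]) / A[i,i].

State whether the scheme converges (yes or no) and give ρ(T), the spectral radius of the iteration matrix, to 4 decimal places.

no, ρ = 1.1868

A = D + L + U where D = diag(-2.1, 4.1, -4.1, -7).
T_J = -D⁻¹(L+U): T[3,0] = -(-3.9)/(-7) = -0.5571; T[3,3] = 0.
  T[0,:] = [+0.0000, -1.1905, -0.1429, +0.2381]
  T[1,:] = [-0.7317, +0.0000, -0.5366, +0.2927]
  T[2,:] = [-0.6098, -0.3415, +0.0000, -0.6098]
  T[3,:] = [-0.5571, -0.5143, +0.4714, +0.0000]
|λ(T)| sorted: 1.1868, 0.8990, 0.7609, 0.7609.
ρ = 1.1868; 1.1868 > 1 ⇒ diverges.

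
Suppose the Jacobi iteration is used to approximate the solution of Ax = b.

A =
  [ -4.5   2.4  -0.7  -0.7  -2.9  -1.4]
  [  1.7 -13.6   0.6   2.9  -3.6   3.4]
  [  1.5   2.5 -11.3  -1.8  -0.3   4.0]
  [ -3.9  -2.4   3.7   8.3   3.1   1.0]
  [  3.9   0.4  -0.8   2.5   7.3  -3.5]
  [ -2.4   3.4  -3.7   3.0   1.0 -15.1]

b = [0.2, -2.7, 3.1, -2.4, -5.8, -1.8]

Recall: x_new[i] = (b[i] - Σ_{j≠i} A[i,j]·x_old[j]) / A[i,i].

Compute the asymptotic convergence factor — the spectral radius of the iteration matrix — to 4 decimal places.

Split A = D + L + U, D = diag(-4.5, -13.6, -11.3, 8.3, 7.3, -15.1).
T_J = -D⁻¹(L+U): T[3,0] = -(-3.9)/(8.3) = +0.4699; T[3,3] = 0.
  T[0,:] = [+0.0000, +0.5333, -0.1556, -0.1556, -0.6444, -0.3111]
  T[1,:] = [+0.1250, +0.0000, +0.0441, +0.2132, -0.2647, +0.2500]
  T[2,:] = [+0.1327, +0.2212, +0.0000, -0.1593, -0.0265, +0.3540]
  T[3,:] = [+0.4699, +0.2892, -0.4458, +0.0000, -0.3735, -0.1205]
  T[4,:] = [-0.5342, -0.0548, +0.1096, -0.3425, +0.0000, +0.4795]
  T[5,:] = [-0.1589, +0.2252, -0.2450, +0.1987, +0.0662, +0.0000]
|roots of det(T-λI)|: 0.8429, 0.5635, 0.5635, 0.4174, 0.3961, 0.3961.
spectral radius ρ = 0.8429; 0.8429 < 1 ⇒ converges.

0.8429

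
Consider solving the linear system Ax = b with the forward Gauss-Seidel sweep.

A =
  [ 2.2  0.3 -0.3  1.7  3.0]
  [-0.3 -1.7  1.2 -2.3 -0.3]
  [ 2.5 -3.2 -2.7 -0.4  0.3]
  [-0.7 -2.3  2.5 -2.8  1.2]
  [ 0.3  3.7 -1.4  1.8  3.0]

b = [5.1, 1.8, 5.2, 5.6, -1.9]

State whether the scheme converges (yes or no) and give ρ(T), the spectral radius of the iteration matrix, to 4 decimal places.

A = D + L + U where D = diag(2.2, -1.7, -2.7, -2.8, 3).
T_GS = -(D+L)⁻¹U: row 0 first, T[0,4] = -(3)/(2.2) = -1.3636; later rows by forward substitution.
  T[0,:] = [+0.0000, -0.1364, +0.1364, -0.7727, -1.3636]
  T[1,:] = [+0.0000, +0.0241, +0.6818, -1.2166, +0.0642]
  T[2,:] = [+0.0000, -0.1548, -0.6818, +0.5782, -1.2276]
  T[3,:] = [+0.0000, -0.1239, -1.2029, +1.7088, -0.3793]
  T[4,:] = [+0.0000, -0.0139, -0.4510, +0.8223, -0.2881]
eigenvalue magnitudes: 1.5503, 0.4344, 0.4344, 0.0021, 0.0000.
spectral radius ρ = 1.5503; 1.5503 > 1: divergent.

no, ρ = 1.5503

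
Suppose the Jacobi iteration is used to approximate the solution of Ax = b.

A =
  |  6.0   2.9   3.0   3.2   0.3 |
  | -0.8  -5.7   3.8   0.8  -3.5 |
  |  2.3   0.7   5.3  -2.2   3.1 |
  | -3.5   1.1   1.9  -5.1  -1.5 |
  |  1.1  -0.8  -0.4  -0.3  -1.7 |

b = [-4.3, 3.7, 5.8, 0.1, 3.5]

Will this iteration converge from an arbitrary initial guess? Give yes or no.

no

Diagonal D = diag(6, -5.7, 5.3, -5.1, -1.7); L, U strict lower/upper.
Jacobi T = -D⁻¹(L+U): T[4,3] = -(-0.3)/(-1.7) = -0.1765; T[4,4] = 0.
  T[0,:] = [+0.0000  -0.4833  -0.5000  -0.5333  -0.0500]
  T[1,:] = [-0.1404  +0.0000  +0.6667  +0.1404  -0.6140]
  T[2,:] = [-0.4340  -0.1321  +0.0000  +0.4151  -0.5849]
  T[3,:] = [-0.6863  +0.2157  +0.3725  +0.0000  -0.2941]
  T[4,:] = [+0.6471  -0.4706  -0.2353  -0.1765  +0.0000]
|eigenvalues of T|: 1.4738, 0.7295, 0.7295, 0.4887, 0.0346.
ρ = 1.4738; 1.4738 > 1: divergent.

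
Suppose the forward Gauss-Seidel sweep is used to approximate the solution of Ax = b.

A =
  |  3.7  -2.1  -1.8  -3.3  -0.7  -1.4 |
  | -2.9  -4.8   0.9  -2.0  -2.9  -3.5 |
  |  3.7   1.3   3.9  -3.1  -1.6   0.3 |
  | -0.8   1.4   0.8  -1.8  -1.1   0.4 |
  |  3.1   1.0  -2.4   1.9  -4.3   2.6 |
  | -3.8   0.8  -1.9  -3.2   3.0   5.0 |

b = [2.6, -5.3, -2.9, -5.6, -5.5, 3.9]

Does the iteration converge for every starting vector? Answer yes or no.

Diagonal D = diag(3.7, -4.8, 3.9, -1.8, -4.3, 5); L, U strict lower/upper.
Gauss-Seidel: T = -(D+L)⁻¹U, row 0 first, T[0,3] = -(-3.3)/(3.7) = +0.8919; later rows by forward substitution.
  T[0,:] = [+0.0000, +0.5676, +0.4865, +0.8919, +0.1892, +0.3784]
  T[1,:] = [+0.0000, -0.3429, -0.1064, -0.9555, -0.7185, -0.9578]
  T[2,:] = [+0.0000, -0.4242, -0.4261, +0.2672, +0.4703, -0.1166]
  T[3,:] = [+0.0000, -0.7075, -0.4883, -1.0208, -1.0450, -0.7427]
  T[4,:] = [+0.0000, +0.2536, +0.3480, -0.1794, -0.7549, +0.3916]
  T[5,:] = [+0.0000, -0.2799, -0.2965, +0.3866, +0.2216, -0.3138]
eigenvalue magnitudes: 1.4986, 1.1688, 0.3894, 0.1866, 0.1866, 0.0000.
ρ(T) = max|λ| = 1.4986; 1.4986 > 1 ⇒ diverges.

no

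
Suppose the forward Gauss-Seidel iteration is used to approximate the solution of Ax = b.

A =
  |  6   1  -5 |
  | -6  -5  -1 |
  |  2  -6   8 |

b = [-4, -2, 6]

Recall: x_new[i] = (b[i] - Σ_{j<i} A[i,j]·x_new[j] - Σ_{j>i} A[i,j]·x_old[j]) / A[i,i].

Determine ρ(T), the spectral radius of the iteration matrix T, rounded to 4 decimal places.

Split A = D + L + U, D = diag(6, -5, 8).
Gauss-Seidel: T = -(D+L)⁻¹U, row 0 first, T[0,1] = -(1)/(6) = -0.1667; later rows by forward substitution.
  T[0,:] = [+0.0000  -0.1667  +0.8333]
  T[1,:] = [+0.0000  +0.2000  -1.2000]
  T[2,:] = [+0.0000  +0.1917  -1.1083]
|λ(T)| sorted: 0.8991, 0.0093, 0.0000.
ρ = 0.8991; 0.8991 < 1: convergent.

0.8991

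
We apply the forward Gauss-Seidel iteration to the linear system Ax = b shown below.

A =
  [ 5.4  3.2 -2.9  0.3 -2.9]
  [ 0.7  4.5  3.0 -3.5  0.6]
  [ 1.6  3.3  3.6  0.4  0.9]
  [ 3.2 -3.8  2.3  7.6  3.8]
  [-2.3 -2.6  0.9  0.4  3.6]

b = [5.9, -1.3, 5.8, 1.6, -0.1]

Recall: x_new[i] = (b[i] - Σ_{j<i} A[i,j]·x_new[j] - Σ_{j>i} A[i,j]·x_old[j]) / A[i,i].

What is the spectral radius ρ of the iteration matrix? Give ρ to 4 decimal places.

Split A = D + L + U, D = diag(5.4, 4.5, 3.6, 7.6, 3.6).
T_GS = -(D+L)⁻¹U: row 0 first, T[0,2] = -(-2.9)/(5.4) = +0.5370; later rows by forward substitution.
  T[0,:] = [+0.0000  -0.5926  +0.5370  -0.0556  +0.5370]
  T[1,:] = [+0.0000  +0.0922  -0.7502  +0.7864  -0.2169]
  T[2,:] = [+0.0000  +0.1789  +0.4490  -0.8073  -0.2899]
  T[3,:] = [+0.0000  +0.2415  -0.7371  +0.6609  -0.7468]
  T[4,:] = [+0.0000  -0.3836  -0.2291  +0.6609  +0.3419]
moduli |λ_i(T)| = 1.2631, 0.4134, 0.4134, 0.0649, 0.0000.
ρ = 1.2631; 1.2631 > 1, so it fails to converge.

1.2631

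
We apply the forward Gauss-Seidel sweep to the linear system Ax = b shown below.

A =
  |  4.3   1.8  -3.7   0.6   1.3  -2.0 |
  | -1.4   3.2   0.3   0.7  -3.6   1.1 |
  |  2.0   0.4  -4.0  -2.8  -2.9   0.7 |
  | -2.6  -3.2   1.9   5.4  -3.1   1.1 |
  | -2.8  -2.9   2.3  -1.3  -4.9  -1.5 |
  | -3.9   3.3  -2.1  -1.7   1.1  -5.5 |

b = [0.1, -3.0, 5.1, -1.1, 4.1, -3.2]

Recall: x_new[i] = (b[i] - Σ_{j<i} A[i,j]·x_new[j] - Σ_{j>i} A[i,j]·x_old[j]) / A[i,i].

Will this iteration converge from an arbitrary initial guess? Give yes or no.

Write A = D+L+U with D = diag(4.3, 3.2, -4, 5.4, -4.9, -5.5).
GS T = -(D+L)⁻¹U: row 0 first, T[0,5] = -(-2)/(4.3) = +0.4651; later rows by forward substitution.
  T[0,:] = [+0.0000  -0.4186  +0.8605  -0.1395  -0.3023  +0.4651]
  T[1,:] = [+0.0000  -0.1831  +0.2827  -0.2798  +0.9927  -0.1403]
  T[2,:] = [+0.0000  -0.2276  +0.4585  -0.7977  -0.7769  +0.3935]
  T[3,:] = [+0.0000  -0.2300  +0.4205  +0.0477  +1.2901  -0.2013]
  T[4,:] = [+0.0000  +0.3018  -0.5554  -0.1418  -1.1217  -0.2508]
  T[5,:] = [+0.0000  +0.4053  -0.8566  +0.1926  +0.4835  -0.5521]
|λ(T)| sorted: 1.1779, 0.5793, 0.5793, 0.5242, 0.0165, 0.0000.
spectral radius ρ = 1.1779; 1.1779 > 1, so it fails to converge.

no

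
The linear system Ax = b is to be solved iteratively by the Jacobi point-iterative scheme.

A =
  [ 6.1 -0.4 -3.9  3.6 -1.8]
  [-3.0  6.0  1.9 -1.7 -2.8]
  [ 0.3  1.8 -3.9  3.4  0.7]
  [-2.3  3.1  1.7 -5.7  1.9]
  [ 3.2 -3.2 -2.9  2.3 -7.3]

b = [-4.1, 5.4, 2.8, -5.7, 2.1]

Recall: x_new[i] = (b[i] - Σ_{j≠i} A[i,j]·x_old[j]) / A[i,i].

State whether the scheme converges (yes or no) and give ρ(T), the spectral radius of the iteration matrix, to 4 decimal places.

no, ρ = 1.1540

Let D = diag(6.1, 6, -3.9, -5.7, -7.3); L, U the strict triangles.
Jacobi T = -D⁻¹(L+U): T[3,1] = -(3.1)/(-5.7) = +0.5439; T[3,3] = 0.
  T[0,:] = [+0.0000  +0.0656  +0.6393  -0.5902  +0.2951]
  T[1,:] = [+0.5000  +0.0000  -0.3167  +0.2833  +0.4667]
  T[2,:] = [+0.0769  +0.4615  +0.0000  +0.8718  +0.1795]
  T[3,:] = [-0.4035  +0.5439  +0.2982  +0.0000  +0.3333]
  T[4,:] = [+0.4384  -0.4384  -0.3973  +0.3151  +0.0000]
moduli |λ_i(T)| = 1.1540, 0.6104, 0.6104, 0.4523, 0.1839.
spectral radius ρ = 1.1540; 1.1540 > 1: divergent.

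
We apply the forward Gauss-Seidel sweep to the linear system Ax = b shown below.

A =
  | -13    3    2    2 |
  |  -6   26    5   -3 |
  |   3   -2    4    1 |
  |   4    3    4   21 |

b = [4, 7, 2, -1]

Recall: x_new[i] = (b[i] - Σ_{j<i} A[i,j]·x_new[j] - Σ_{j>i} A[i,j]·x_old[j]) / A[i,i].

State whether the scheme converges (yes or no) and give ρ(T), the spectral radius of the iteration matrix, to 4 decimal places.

yes, ρ = 0.2540

Split A = D + L + U, D = diag(-13, 26, 4, 21).
GS T = -(D+L)⁻¹U: row 0 first, T[0,1] = -(3)/(-13) = +0.2308; later rows by forward substitution.
  T[0,:] = [+0.0000 +0.2308 +0.1538 +0.1538]
  T[1,:] = [+0.0000 +0.0533 -0.1568 +0.1509]
  T[2,:] = [+0.0000 -0.1464 -0.1938 -0.2899]
  T[3,:] = [+0.0000 -0.0237 +0.0300 +0.0044]
|λ(T)| sorted: 0.2540, 0.0912, 0.0912, 0.0000.
spectral radius ρ = 0.2540; 0.2540 < 1, so it converges for any x₀.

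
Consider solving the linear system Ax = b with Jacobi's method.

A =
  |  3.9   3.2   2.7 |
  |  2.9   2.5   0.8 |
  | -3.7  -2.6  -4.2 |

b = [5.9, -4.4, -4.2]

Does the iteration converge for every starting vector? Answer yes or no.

A = D + L + U where D = diag(3.9, 2.5, -4.2).
Jacobi: T = -D⁻¹(L+U), T[2,0] = -(-3.7)/(-4.2) = -0.8810; T[2,2] = 0.
  T[0,:] = [+0.0000, -0.8205, -0.6923]
  T[1,:] = [-1.1600, +0.0000, -0.3200]
  T[2,:] = [-0.8810, -0.6190, +0.0000]
|eigenvalues of T|: 1.4986, 1.0239, 0.4747.
ρ(T) = max|λ| = 1.4986; 1.4986 > 1: divergent.

no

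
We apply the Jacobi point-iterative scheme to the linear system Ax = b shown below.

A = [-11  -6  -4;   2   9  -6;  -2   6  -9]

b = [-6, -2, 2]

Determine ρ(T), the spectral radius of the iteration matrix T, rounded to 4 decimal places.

Let D = diag(-11, 9, -9); L, U the strict triangles.
Jacobi T = -D⁻¹(L+U): T[2,1] = -(6)/(-9) = +0.6667; T[2,2] = 0.
  T[0,:] = [+0.0000  -0.5455  -0.3636]
  T[1,:] = [-0.2222  +0.0000  +0.6667]
  T[2,:] = [-0.2222  +0.6667  +0.0000]
eigenvalue magnitudes: 0.8929, 0.6667, 0.2262.
spectral radius ρ = 0.8929; 0.8929 < 1: convergent.

0.8929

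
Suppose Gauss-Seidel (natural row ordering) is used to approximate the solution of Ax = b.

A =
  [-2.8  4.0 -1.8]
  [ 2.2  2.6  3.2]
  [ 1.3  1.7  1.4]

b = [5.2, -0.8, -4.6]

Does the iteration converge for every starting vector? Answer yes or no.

no

Write A = D+L+U with D = diag(-2.8, 2.6, 1.4).
GS T = -(D+L)⁻¹U: row 0 first, T[0,2] = -(-1.8)/(-2.8) = -0.6429; later rows by forward substitution.
  T[0,:] = [+0.0000 +1.4286 -0.6429]
  T[1,:] = [+0.0000 -1.2088 -0.6868]
  T[2,:] = [+0.0000 +0.1413 +1.4309]
|roots of det(T-λI)|: 1.3936, 1.1715, 0.0000.
ρ(T) = max|λ| = 1.3936; 1.3936 > 1, so it fails to converge.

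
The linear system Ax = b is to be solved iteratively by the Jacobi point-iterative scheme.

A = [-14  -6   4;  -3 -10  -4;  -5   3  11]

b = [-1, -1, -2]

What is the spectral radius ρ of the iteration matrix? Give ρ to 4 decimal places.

Write A = D+L+U with D = diag(-14, -10, 11).
Jacobi T = -D⁻¹(L+U): T[1,2] = -(-4)/(-10) = -0.4000; T[1,1] = 0.
  T[0,:] = [+0.0000  -0.4286  +0.2857]
  T[1,:] = [-0.3000  +0.0000  -0.4000]
  T[2,:] = [+0.4545  -0.2727  +0.0000]
|roots of det(T-λI)|: 0.7138, 0.3767, 0.3767.
ρ(T) = max|λ| = 0.7138; 0.7138 < 1 ⇒ converges.

0.7138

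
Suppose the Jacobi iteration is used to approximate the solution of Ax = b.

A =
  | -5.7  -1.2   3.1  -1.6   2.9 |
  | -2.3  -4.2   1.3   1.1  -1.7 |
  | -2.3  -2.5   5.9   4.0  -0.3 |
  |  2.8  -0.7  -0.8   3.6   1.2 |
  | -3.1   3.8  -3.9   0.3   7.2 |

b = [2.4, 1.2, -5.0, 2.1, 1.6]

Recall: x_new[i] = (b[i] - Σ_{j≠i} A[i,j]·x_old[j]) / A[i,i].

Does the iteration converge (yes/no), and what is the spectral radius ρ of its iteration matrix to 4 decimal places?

Write A = D+L+U with D = diag(-5.7, -4.2, 5.9, 3.6, 7.2).
Jacobi: T = -D⁻¹(L+U), T[2,3] = -(4)/(5.9) = -0.6780; T[2,2] = 0.
  T[0,:] = [+0.0000, -0.2105, +0.5439, -0.2807, +0.5088]
  T[1,:] = [-0.5476, +0.0000, +0.3095, +0.2619, -0.4048]
  T[2,:] = [+0.3898, +0.4237, +0.0000, -0.6780, +0.0508]
  T[3,:] = [-0.7778, +0.1944, +0.2222, +0.0000, -0.3333]
  T[4,:] = [+0.4306, -0.5278, +0.5417, -0.0417, +0.0000]
|λ(T)| sorted: 1.2385, 0.5912, 0.5291, 0.5291, 0.2099.
ρ(T) = max|λ| = 1.2385; 1.2385 > 1, so it fails to converge.

no, ρ = 1.2385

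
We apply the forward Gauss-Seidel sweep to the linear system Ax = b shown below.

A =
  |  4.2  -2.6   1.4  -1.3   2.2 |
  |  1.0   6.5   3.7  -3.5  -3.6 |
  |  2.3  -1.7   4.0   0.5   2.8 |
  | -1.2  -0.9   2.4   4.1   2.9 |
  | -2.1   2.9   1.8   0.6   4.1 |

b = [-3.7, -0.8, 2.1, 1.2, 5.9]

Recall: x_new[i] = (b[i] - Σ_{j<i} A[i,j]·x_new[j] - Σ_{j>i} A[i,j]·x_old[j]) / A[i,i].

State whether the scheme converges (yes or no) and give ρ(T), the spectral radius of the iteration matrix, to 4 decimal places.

no, ρ = 1.2019

Write A = D+L+U with D = diag(4.2, 6.5, 4, 4.1, 4.1).
T_GS = -(D+L)⁻¹U: row 0 first, T[0,1] = -(-2.6)/(4.2) = +0.6190; later rows by forward substitution.
  T[0,:] = [+0.0000 +0.6190 -0.3333 +0.3095 -0.5238]
  T[1,:] = [+0.0000 -0.0952 -0.5179 +0.4908 +0.6344]
  T[2,:] = [+0.0000 -0.3964 -0.0285 -0.0944 -0.1292]
  T[3,:] = [+0.0000 +0.3923 -0.1946 +0.2536 -0.6457]
  T[4,:] = [+0.0000 +0.5011 +0.2366 -0.1843 -0.5658]
|eigenvalues of T|: 1.2019, 0.7478, 0.1426, 0.1245, 0.0000.
spectral radius ρ = 1.2019; 1.2019 > 1, so it fails to converge.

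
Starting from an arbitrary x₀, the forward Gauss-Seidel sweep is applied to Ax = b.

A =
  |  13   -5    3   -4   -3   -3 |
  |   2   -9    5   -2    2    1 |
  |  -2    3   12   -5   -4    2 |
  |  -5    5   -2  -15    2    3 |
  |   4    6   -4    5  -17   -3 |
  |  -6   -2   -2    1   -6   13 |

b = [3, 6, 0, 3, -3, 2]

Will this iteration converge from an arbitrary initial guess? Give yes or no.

yes

Write A = D+L+U with D = diag(13, -9, 12, -15, -17, 13).
GS T = -(D+L)⁻¹U: row 0 first, T[0,1] = -(-5)/(13) = +0.3846; later rows by forward substitution.
  T[0,:] = [+0.0000 +0.3846 -0.2308 +0.3077 +0.2308 +0.2308]
  T[1,:] = [+0.0000 +0.0855 +0.5043 -0.1538 +0.2735 +0.1624]
  T[2,:] = [+0.0000 +0.0427 -0.1645 +0.5064 +0.3034 -0.1688]
  T[3,:] = [+0.0000 -0.1054 +0.2670 -0.2214 +0.1071 +0.1997]
  T[4,:] = [+0.0000 +0.0796 +0.2409 -0.1662 +0.1109 +0.0336]
  T[5,:] = [+0.0000 +0.2421 +0.0364 +0.1366 +0.2382 +0.1057]
eigenvalue magnitudes: 0.7396, 0.4291, 0.2049, 0.1219, 0.1219, 0.0000.
ρ = 0.7396; 0.7396 < 1 ⇒ converges.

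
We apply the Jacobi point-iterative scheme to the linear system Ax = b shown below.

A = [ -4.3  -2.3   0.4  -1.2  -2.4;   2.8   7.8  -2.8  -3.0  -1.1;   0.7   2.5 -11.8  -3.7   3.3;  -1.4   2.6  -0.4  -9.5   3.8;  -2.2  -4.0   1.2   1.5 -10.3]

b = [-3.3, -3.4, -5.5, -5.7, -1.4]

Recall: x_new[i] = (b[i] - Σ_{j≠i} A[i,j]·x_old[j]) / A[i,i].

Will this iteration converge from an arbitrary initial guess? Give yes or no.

Diagonal D = diag(-4.3, 7.8, -11.8, -9.5, -10.3); L, U strict lower/upper.
Jacobi T = -D⁻¹(L+U): T[2,4] = -(3.3)/(-11.8) = +0.2797; T[2,2] = 0.
  T[0,:] = [+0.0000 -0.5349 +0.0930 -0.2791 -0.5581]
  T[1,:] = [-0.3590 +0.0000 +0.3590 +0.3846 +0.1410]
  T[2,:] = [+0.0593 +0.2119 +0.0000 -0.3136 +0.2797]
  T[3,:] = [-0.1474 +0.2737 -0.0421 +0.0000 +0.4000]
  T[4,:] = [-0.2136 -0.3883 +0.1165 +0.1456 +0.0000]
eigenvalue magnitudes: 0.8456, 0.5955, 0.2419, 0.2419, 0.1855.
ρ(T) = max|λ| = 0.8456; 0.8456 < 1 ⇒ converges.

yes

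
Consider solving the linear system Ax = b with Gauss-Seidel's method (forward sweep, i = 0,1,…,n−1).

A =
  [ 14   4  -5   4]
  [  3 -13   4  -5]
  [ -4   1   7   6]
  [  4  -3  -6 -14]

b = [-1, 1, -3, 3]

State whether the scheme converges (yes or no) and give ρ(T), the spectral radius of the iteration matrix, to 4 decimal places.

A = D + L + U where D = diag(14, -13, 7, -14).
Gauss-Seidel: T = -(D+L)⁻¹U, row 0 first, T[0,1] = -(4)/(14) = -0.2857; later rows by forward substitution.
  T[0,:] = [+0.0000, -0.2857, +0.3571, -0.2857]
  T[1,:] = [+0.0000, -0.0659, +0.3901, -0.4505]
  T[2,:] = [+0.0000, -0.1538, +0.1484, -0.9560]
  T[3,:] = [+0.0000, -0.0016, -0.0451, +0.4246]
eigenvalue magnitudes: 0.5089, 0.2057, 0.2057, 0.0000.
spectral radius ρ = 0.5089; 0.5089 < 1: convergent.

yes, ρ = 0.5089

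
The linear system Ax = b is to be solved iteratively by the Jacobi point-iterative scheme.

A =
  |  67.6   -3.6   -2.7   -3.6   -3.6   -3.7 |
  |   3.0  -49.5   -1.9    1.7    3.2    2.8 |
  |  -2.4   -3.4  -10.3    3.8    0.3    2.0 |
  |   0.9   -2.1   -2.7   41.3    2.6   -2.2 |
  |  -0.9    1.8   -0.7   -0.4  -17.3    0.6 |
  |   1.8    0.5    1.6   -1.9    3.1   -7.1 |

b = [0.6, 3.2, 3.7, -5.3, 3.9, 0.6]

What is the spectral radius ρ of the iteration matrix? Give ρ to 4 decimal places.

0.3093

Write A = D+L+U with D = diag(67.6, -49.5, -10.3, 41.3, -17.3, -7.1).
Jacobi T = -D⁻¹(L+U): T[1,0] = -(3)/(-49.5) = +0.0606; T[1,1] = 0.
  T[0,:] = [+0.0000, +0.0533, +0.0399, +0.0533, +0.0533, +0.0547]
  T[1,:] = [+0.0606, +0.0000, -0.0384, +0.0343, +0.0646, +0.0566]
  T[2,:] = [-0.2330, -0.3301, +0.0000, +0.3689, +0.0291, +0.1942]
  T[3,:] = [-0.0218, +0.0508, +0.0654, +0.0000, -0.0630, +0.0533]
  T[4,:] = [-0.0520, +0.1040, -0.0405, -0.0231, +0.0000, +0.0347]
  T[5,:] = [+0.2535, +0.0704, +0.2254, -0.2676, +0.4366, +0.0000]
moduli |λ_i(T)| = 0.3093, 0.2159, 0.1518, 0.1518, 0.1117, 0.1117.
ρ = 0.3093; 0.3093 < 1 ⇒ converges.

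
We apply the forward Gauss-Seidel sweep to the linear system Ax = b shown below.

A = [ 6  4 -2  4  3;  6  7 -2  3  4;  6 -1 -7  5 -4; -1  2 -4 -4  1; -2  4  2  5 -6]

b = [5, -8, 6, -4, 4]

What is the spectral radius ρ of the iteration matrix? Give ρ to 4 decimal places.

Diagonal D = diag(6, 7, -7, -4, -6); L, U strict lower/upper.
T_GS = -(D+L)⁻¹U: row 0 first, T[0,3] = -(4)/(6) = -0.6667; later rows by forward substitution.
  T[0,:] = [+0.0000  -0.6667  +0.3333  -0.6667  -0.5000]
  T[1,:] = [+0.0000  +0.5714  +0.0000  +0.1429  -0.1429]
  T[2,:] = [+0.0000  -0.6531  +0.2857  +0.1224  -0.9796]
  T[3,:] = [+0.0000  +1.1054  -0.3690  +0.1156  +1.2832]
  T[4,:] = [+0.0000  +1.3067  -0.3234  +0.4546  +0.8142]
|eigenvalues of T|: 1.5432, 0.5072, 0.3101, 0.0467, 0.0000.
spectral radius ρ = 1.5432; 1.5432 > 1, so it fails to converge.

1.5432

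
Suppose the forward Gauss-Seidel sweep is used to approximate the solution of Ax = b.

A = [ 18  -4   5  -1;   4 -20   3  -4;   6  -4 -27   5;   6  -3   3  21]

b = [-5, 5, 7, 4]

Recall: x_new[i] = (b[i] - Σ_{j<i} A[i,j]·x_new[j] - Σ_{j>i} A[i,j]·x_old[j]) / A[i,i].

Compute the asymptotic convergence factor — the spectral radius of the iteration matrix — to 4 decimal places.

0.2759

Write A = D+L+U with D = diag(18, -20, -27, 21).
GS T = -(D+L)⁻¹U: row 0 first, T[0,2] = -(5)/(18) = -0.2778; later rows by forward substitution.
  T[0,:] = [+0.0000, +0.2222, -0.2778, +0.0556]
  T[1,:] = [+0.0000, +0.0444, +0.0944, -0.1889]
  T[2,:] = [+0.0000, +0.0428, -0.0757, +0.2255]
  T[3,:] = [+0.0000, -0.0633, +0.1037, -0.0751]
|roots of det(T-λI)|: 0.2759, 0.1130, 0.0566, 0.0000.
ρ = 0.2759; 0.2759 < 1, so it converges for any x₀.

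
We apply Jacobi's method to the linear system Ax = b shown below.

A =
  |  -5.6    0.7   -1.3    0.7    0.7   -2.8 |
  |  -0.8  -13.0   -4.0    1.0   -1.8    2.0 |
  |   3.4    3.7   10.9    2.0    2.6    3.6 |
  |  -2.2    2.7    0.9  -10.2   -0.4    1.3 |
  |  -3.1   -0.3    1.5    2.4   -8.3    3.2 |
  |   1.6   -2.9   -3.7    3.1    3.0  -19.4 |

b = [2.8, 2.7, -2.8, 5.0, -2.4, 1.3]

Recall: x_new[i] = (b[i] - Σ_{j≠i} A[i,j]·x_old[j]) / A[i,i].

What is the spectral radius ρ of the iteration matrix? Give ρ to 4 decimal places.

Let D = diag(-5.6, -13, 10.9, -10.2, -8.3, -19.4); L, U the strict triangles.
Jacobi: T = -D⁻¹(L+U), T[2,3] = -(2)/(10.9) = -0.1835; T[2,2] = 0.
  T[0,:] = [+0.0000, +0.1250, -0.2321, +0.1250, +0.1250, -0.5000]
  T[1,:] = [-0.0615, +0.0000, -0.3077, +0.0769, -0.1385, +0.1538]
  T[2,:] = [-0.3119, -0.3394, +0.0000, -0.1835, -0.2385, -0.3303]
  T[3,:] = [-0.2157, +0.2647, +0.0882, +0.0000, -0.0392, +0.1275]
  T[4,:] = [-0.3735, -0.0361, +0.1807, +0.2892, +0.0000, +0.3855]
  T[5,:] = [+0.0825, -0.1495, -0.1907, +0.1598, +0.1546, +0.0000]
eigenvalue magnitudes: 0.5433, 0.4361, 0.4361, 0.4055, 0.4055, 0.1192.
ρ = 0.5433; 0.5433 < 1 ⇒ converges.

0.5433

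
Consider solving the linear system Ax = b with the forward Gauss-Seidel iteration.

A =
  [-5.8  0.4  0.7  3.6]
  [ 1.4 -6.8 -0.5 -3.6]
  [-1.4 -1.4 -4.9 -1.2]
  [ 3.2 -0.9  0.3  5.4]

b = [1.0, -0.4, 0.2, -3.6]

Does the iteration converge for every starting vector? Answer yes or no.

A = D + L + U where D = diag(-5.8, -6.8, -4.9, 5.4).
GS T = -(D+L)⁻¹U: row 0 first, T[0,2] = -(0.7)/(-5.8) = +0.1207; later rows by forward substitution.
  T[0,:] = [+0.0000  +0.0690  +0.1207  +0.6207]
  T[1,:] = [+0.0000  +0.0142  -0.0487  -0.4016]
  T[2,:] = [+0.0000  -0.0238  -0.0206  -0.3075]
  T[3,:] = [+0.0000  -0.0372  -0.0785  -0.4177]
moduli |λ_i(T)| = 0.5023, 0.0473, 0.0310, 0.0000.
ρ = 0.5023; 0.5023 < 1 ⇒ converges.

yes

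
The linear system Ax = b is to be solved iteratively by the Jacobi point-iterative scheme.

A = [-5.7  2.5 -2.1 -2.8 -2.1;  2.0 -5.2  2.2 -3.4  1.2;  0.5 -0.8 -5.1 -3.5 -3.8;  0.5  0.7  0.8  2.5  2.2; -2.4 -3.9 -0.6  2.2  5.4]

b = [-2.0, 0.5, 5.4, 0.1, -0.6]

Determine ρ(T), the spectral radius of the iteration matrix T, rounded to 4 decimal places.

1.1835

Split A = D + L + U, D = diag(-5.7, -5.2, -5.1, 2.5, 5.4).
Jacobi T = -D⁻¹(L+U): T[2,4] = -(-3.8)/(-5.1) = -0.7451; T[2,2] = 0.
  T[0,:] = [+0.0000  +0.4386  -0.3684  -0.4912  -0.3684]
  T[1,:] = [+0.3846  +0.0000  +0.4231  -0.6538  +0.2308]
  T[2,:] = [+0.0980  -0.1569  +0.0000  -0.6863  -0.7451]
  T[3,:] = [-0.2000  -0.2800  -0.3200  +0.0000  -0.8800]
  T[4,:] = [+0.4444  +0.7222  +0.1111  -0.4074  +0.0000]
|λ(T)| sorted: 1.1835, 0.5335, 0.5160, 0.5160, 0.0797.
spectral radius ρ = 1.1835; 1.1835 > 1: divergent.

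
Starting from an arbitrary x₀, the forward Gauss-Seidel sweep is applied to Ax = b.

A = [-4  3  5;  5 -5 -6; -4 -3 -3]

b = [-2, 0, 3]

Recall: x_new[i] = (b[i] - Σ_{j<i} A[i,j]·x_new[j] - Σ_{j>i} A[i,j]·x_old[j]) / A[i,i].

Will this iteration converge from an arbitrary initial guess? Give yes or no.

Diagonal D = diag(-4, -5, -3); L, U strict lower/upper.
Gauss-Seidel: T = -(D+L)⁻¹U, row 0 first, T[0,1] = -(3)/(-4) = +0.7500; later rows by forward substitution.
  T[0,:] = [+0.0000 +0.7500 +1.2500]
  T[1,:] = [+0.0000 +0.7500 +0.0500]
  T[2,:] = [+0.0000 -1.7500 -1.7167]
|eigenvalues of T|: 1.6807, 0.7140, 0.0000.
spectral radius ρ = 1.6807; 1.6807 > 1, so it fails to converge.

no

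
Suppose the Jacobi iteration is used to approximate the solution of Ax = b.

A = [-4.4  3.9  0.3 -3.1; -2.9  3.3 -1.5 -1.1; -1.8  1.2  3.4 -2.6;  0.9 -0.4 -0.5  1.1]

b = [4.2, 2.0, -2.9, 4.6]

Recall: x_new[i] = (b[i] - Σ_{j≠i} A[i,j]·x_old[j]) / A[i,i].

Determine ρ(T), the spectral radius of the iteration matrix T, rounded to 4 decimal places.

A = D + L + U where D = diag(-4.4, 3.3, 3.4, 1.1).
T_J = -D⁻¹(L+U): T[1,3] = -(-1.1)/(3.3) = +0.3333; T[1,1] = 0.
  T[0,:] = [+0.0000 +0.8864 +0.0682 -0.7045]
  T[1,:] = [+0.8788 +0.0000 +0.4545 +0.3333]
  T[2,:] = [+0.5294 -0.3529 +0.0000 +0.7647]
  T[3,:] = [-0.8182 +0.3636 +0.4545 +0.0000]
|λ(T)| sorted: 1.3567, 0.9820, 0.6995, 0.3248.
ρ = 1.3567; 1.3567 > 1, so it fails to converge.

1.3567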